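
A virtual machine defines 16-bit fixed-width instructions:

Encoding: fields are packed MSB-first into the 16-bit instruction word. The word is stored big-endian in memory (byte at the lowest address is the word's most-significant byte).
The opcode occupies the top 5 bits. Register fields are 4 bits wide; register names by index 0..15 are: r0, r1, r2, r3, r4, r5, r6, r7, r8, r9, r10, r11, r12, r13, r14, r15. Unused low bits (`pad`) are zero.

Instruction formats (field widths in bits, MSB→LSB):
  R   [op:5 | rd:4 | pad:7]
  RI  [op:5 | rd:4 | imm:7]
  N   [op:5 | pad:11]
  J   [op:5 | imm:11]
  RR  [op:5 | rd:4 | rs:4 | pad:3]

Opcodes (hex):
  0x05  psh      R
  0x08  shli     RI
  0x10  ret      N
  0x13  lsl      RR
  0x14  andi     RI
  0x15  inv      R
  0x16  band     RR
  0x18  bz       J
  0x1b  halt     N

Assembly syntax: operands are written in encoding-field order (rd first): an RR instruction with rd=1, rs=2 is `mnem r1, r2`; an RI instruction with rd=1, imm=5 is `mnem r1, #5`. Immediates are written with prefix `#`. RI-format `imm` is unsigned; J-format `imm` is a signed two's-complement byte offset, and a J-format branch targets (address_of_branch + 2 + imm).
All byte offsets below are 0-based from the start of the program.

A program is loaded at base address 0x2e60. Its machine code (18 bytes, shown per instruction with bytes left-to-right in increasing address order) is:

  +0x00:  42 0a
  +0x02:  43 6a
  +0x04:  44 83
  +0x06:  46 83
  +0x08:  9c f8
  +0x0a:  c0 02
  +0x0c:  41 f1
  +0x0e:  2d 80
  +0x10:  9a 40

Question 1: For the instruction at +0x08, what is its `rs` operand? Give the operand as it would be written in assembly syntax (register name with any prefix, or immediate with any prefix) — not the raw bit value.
off 0x08: read 9c f8 as big → 0x9cf8
  top 5b → 0x13 → lsl [RR]
  rd: (w>>7)&0xf=0x9 → r9
  rs: (w>>3)&0xf=0xf → r15

r15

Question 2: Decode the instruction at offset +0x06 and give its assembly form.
off 0x06: read 46 83 as big → 0x4683
  op=0x4683>>11=0x8 ⇒ shli (RI)
  [10:7] rd=13 = r13
  [6:0] imm=3 = #3

shli r13, #3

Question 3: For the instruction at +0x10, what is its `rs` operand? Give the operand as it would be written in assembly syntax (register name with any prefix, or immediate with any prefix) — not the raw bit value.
r8

+0x10: 9a 40 ⇒ word 0x9a40 (big)
  opcode bits[15:11]=0x13: lsl/RR
  [10:7] rd=4 = r4
  [6:3] rs=8 = r8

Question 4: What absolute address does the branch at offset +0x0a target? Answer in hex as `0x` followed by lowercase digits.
0x2e6e

@+0a  big-endian(c0 02) = 0xc002
  opcode bits[15:11]=0x18: bz/J
  [10:0] imm=2 = #2
  target = base 0x2e60 + off 0x0a + 2 + imm 2 = 0x2e6e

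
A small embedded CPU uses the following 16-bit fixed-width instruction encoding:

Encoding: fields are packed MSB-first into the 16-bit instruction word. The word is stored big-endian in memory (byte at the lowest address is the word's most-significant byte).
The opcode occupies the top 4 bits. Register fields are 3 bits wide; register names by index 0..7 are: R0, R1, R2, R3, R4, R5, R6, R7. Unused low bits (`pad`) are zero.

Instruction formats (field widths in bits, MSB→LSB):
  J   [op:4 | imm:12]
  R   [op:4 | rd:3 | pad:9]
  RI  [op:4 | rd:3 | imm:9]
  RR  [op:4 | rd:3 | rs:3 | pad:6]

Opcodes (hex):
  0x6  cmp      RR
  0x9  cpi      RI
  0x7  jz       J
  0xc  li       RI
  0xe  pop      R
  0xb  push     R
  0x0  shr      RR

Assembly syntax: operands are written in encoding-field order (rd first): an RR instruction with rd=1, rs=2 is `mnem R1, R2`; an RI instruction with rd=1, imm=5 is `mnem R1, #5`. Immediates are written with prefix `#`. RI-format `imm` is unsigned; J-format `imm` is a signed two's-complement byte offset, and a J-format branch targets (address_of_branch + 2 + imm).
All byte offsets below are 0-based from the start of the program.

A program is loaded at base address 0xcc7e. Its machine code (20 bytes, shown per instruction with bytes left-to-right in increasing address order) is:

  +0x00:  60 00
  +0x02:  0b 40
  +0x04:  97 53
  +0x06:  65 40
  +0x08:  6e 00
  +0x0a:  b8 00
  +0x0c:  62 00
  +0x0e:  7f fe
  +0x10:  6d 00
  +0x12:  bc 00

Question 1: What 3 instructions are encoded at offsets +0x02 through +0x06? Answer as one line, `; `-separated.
[02] 0b 40 → 0x0b40
  top 4b → 0x0 → shr [RR]
  rd: (w>>9)&0x7=0x5 → R5
  rs: (w>>6)&0x7=0x5 → R5
[04] 97 53 → 0x9753
  top 4b → 0x9 → cpi [RI]
  rd: (w>>9)&0x7=0x3 → R3
  imm: (w>>0)&0x1ff=0x153 → #339
[06] 65 40 → 0x6540
  top 4b → 0x6 → cmp [RR]
  rd: (w>>9)&0x7=0x2 → R2
  rs: (w>>6)&0x7=0x5 → R5

shr R5, R5; cpi R3, #339; cmp R2, R5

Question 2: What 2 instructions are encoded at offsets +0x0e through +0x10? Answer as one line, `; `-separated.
@+0e  big-endian(7f fe) = 0x7ffe
  top 4b → 0x7 → jz [J]
  [11:0] imm=4094 (s12→-2) = #-2
@+10  big-endian(6d 00) = 0x6d00
  top 4b → 0x6 → cmp [RR]
  [11:9] rd=6 = R6
  [8:6] rs=4 = R4

jz #-2; cmp R6, R4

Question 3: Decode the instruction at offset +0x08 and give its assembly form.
cmp R7, R0

[08] 6e 00 → 0x6e00
  op=0x6e00>>12=0x6 ⇒ cmp (RR)
  rd@[11:9]=0x7 ⇒ R7
  rs@[8:6]=0x0 ⇒ R0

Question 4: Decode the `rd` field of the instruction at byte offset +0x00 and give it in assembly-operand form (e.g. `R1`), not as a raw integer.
R0

@+00  big-endian(60 00) = 0x6000
  op=0x6000>>12=0x6 ⇒ cmp (RR)
  rd: (w>>9)&0x7=0x0 → R0
  rs: (w>>6)&0x7=0x0 → R0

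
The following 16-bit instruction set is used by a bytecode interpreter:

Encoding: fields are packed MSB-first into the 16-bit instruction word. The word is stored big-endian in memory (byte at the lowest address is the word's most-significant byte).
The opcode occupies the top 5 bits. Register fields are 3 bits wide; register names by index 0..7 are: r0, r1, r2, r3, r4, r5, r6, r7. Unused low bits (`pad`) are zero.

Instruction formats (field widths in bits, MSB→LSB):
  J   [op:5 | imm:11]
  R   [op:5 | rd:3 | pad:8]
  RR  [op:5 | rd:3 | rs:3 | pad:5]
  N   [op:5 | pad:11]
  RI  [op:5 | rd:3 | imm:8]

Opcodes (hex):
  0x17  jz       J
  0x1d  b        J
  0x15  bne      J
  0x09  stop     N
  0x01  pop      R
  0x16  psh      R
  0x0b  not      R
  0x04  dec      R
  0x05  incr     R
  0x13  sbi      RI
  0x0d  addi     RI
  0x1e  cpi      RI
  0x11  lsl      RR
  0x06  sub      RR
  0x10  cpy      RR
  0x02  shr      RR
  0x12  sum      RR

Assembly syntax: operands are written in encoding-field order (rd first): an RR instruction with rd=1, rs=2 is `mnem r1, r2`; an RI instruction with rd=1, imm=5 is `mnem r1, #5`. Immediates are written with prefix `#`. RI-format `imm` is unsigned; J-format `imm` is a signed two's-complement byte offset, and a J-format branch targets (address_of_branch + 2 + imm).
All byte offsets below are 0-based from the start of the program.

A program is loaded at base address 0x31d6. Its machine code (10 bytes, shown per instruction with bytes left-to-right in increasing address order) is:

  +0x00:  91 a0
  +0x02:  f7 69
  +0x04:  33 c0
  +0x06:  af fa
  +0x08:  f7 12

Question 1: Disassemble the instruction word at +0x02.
cpi r7, #105

@+02  big-endian(f7 69) = 0xf769
  opcode bits[15:11]=0x1e: cpi/RI
  rd@[10:8]=0x7 ⇒ r7
  imm@[7:0]=0x69 ⇒ #105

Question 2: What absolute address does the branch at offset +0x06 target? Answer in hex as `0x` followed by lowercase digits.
@+06  big-endian(af fa) = 0xaffa
  top 5b → 0x15 → bne [J]
  [10:0] imm=2042 (s11→-6) = #-6
  target = base 0x31d6 + off 0x06 + 2 + imm -6 = 0x31d8

0x31d8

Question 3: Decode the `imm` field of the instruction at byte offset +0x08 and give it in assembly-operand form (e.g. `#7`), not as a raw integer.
@+08  big-endian(f7 12) = 0xf712
  op=0xf712>>11=0x1e ⇒ cpi (RI)
  rd@[10:8]=0x7 ⇒ r7
  imm@[7:0]=0x12 ⇒ #18

#18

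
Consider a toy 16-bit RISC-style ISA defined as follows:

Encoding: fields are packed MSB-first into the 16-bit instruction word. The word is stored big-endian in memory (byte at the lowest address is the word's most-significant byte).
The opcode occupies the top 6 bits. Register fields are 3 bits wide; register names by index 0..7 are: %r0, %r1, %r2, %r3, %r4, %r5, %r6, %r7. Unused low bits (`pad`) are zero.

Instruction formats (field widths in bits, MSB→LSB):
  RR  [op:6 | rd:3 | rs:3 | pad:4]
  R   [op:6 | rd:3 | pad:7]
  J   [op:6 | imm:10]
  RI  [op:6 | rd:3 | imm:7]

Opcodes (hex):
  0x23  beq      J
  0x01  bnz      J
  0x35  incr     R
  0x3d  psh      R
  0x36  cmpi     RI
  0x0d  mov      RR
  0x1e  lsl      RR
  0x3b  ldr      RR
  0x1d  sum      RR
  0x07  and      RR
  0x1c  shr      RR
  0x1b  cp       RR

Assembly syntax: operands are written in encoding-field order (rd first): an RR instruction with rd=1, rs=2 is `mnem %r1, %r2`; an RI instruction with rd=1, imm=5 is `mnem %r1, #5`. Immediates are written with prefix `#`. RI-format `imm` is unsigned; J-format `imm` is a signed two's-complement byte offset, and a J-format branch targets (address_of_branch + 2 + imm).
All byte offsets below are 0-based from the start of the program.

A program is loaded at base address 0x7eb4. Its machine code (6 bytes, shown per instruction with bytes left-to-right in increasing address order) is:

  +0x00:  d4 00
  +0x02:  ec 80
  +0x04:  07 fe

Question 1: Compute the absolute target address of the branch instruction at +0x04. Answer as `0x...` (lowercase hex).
0x7eb8

+0x04: 07 fe ⇒ word 0x07fe (big)
  opcode bits[15:10]=0x1: bnz/J
  imm@[9:0]=0x3fe (s10→-2) ⇒ #-2
  target = base 0x7eb4 + off 0x04 + 2 + imm -2 = 0x7eb8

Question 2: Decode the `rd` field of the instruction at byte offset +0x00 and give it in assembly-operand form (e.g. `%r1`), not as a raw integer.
%r0

@+00  big-endian(d4 00) = 0xd400
  opcode bits[15:10]=0x35: incr/R
  rd: (w>>7)&0x7=0x0 → %r0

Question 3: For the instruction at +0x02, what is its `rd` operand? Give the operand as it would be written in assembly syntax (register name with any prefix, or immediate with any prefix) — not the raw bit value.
off 0x02: read ec 80 as big → 0xec80
  top 6b → 0x3b → ldr [RR]
  rd: (w>>7)&0x7=0x1 → %r1
  rs: (w>>4)&0x7=0x0 → %r0

%r1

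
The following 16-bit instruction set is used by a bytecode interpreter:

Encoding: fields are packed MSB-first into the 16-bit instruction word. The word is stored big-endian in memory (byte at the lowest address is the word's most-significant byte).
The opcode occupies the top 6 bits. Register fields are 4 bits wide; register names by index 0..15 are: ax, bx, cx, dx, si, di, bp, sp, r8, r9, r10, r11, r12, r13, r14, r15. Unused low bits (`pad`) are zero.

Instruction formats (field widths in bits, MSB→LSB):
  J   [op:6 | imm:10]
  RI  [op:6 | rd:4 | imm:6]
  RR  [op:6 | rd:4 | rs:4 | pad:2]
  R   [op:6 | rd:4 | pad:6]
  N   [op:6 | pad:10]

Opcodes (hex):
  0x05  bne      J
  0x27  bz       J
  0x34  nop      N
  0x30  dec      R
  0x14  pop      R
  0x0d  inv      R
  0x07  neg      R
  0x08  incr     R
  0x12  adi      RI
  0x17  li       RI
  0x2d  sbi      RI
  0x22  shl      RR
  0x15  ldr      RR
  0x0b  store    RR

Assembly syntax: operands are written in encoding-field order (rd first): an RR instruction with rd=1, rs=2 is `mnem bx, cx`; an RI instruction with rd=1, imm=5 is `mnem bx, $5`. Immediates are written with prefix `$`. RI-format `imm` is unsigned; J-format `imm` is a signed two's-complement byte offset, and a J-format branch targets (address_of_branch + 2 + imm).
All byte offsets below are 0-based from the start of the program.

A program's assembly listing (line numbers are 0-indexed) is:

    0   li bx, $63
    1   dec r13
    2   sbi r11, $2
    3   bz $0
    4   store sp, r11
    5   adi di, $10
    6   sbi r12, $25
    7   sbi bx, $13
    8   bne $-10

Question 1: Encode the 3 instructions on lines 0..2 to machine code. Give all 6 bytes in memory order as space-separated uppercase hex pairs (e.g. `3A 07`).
5C 7F C3 40 B6 C2

L0: li op=0x17:6|rd=1:4|imm=63:6 ⇒ 0x5c7f ⇒ big 5c 7f
L1: dec op=0x30:6|rd=13:4|pad=0:6 ⇒ 0xc340 ⇒ big c3 40
L2: sbi op=0x2d:6|rd=11:4|imm=2:6 ⇒ 0xb6c2 ⇒ big b6 c2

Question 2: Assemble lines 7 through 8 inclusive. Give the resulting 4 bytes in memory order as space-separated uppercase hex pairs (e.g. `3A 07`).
L7: sbi op=0x2d:6|rd=1:4|imm=13:6 ⇒ 0xb44d ⇒ big b4 4d
L8: bne op=0x5:6|imm=-10:10 ⇒ 0x17f6 ⇒ big 17 f6

B4 4D 17 F6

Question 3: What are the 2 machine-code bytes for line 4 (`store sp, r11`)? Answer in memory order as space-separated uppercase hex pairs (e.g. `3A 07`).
line 4 (store): pack op=0xb:6|rd=7:4|rs=11:4|pad=0:2 = 0x2dec; big→ 2d ec

2D EC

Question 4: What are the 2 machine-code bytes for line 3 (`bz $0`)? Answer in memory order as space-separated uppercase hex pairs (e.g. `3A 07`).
9C 00

line 3 (bz): pack op=0x27:6|imm=0:10 = 0x9c00; big→ 9c 00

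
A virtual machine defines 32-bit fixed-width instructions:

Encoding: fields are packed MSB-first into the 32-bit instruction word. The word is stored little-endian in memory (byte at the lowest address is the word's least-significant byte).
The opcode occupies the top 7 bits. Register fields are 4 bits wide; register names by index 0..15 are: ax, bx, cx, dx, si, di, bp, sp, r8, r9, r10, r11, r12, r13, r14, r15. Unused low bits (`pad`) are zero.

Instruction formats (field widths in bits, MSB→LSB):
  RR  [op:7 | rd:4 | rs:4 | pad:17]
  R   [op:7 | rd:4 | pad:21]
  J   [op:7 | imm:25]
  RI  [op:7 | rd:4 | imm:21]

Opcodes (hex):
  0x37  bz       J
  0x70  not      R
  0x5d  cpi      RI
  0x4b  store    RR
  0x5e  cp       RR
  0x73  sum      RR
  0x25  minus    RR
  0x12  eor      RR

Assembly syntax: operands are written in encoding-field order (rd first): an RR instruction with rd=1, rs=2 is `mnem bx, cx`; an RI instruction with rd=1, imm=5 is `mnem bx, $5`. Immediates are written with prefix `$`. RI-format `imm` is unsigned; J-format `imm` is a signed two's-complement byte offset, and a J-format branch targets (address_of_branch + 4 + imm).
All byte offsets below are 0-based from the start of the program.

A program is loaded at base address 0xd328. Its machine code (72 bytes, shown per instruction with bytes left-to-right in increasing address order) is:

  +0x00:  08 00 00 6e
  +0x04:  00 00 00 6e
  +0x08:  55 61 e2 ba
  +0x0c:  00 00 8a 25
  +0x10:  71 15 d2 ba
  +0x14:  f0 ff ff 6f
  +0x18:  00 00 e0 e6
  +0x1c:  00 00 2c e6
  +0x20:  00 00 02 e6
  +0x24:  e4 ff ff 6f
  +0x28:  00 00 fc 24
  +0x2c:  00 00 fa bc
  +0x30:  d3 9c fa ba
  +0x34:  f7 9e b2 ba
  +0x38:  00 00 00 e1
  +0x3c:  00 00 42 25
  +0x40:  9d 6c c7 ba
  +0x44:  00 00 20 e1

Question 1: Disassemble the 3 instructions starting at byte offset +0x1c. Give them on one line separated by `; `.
sum bx, bp; sum ax, bx; bz $-28

off 0x1c: read 00 00 2c e6 as little → 0xe62c0000
  opcode bits[31:25]=0x73: sum/RR
  rd@[24:21]=0x1 ⇒ bx
  rs@[20:17]=0x6 ⇒ bp
off 0x20: read 00 00 02 e6 as little → 0xe6020000
  opcode bits[31:25]=0x73: sum/RR
  rd@[24:21]=0x0 ⇒ ax
  rs@[20:17]=0x1 ⇒ bx
off 0x24: read e4 ff ff 6f as little → 0x6fffffe4
  opcode bits[31:25]=0x37: bz/J
  imm@[24:0]=0x1ffffe4 (s25→-28) ⇒ $-28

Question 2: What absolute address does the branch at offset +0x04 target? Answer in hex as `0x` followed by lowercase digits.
0xd330

@+04  little-endian(00 00 00 6e) = 0x6e000000
  op=0x6e000000>>25=0x37 ⇒ bz (J)
  [24:0] imm=0 = $0
  target = base 0xd328 + off 0x04 + 4 + imm 0 = 0xd330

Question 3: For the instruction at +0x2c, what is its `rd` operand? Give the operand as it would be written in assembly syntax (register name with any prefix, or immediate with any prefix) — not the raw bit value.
off 0x2c: read 00 00 fa bc as little → 0xbcfa0000
  opcode bits[31:25]=0x5e: cp/RR
  [24:21] rd=7 = sp
  [20:17] rs=13 = r13

sp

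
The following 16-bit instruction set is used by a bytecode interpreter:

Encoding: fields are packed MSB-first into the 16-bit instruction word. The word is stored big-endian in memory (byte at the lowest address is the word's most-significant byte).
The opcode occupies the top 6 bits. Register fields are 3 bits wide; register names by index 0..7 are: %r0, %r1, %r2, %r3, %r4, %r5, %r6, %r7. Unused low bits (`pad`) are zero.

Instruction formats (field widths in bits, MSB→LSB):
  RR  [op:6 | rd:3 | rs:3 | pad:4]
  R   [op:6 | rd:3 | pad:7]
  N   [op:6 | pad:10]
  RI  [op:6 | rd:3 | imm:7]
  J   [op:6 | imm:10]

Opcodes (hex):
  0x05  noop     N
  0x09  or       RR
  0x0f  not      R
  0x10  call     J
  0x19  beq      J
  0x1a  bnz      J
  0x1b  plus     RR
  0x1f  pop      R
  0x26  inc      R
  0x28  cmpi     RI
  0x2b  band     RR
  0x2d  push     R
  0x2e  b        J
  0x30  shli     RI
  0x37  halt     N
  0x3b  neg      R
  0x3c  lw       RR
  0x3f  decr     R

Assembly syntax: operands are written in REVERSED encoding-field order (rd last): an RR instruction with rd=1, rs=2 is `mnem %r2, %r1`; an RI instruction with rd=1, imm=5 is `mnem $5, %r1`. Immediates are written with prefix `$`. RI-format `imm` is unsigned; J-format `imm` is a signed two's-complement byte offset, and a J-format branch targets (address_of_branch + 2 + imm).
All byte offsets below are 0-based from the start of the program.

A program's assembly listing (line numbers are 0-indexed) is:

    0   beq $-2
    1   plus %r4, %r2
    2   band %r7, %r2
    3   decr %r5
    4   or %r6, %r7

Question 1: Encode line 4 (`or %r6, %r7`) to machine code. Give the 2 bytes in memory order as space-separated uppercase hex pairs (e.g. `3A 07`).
4. or fields op=0x9:6|rd=7:3|rs=6:3|pad=0:4 → word 27e0h → 27 e0

27 E0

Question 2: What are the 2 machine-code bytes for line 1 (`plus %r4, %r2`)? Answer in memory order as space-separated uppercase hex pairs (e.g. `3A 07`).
line 1 (plus): pack op=0x1b:6|rd=2:3|rs=4:3|pad=0:4 = 0x6d40; big→ 6d 40

6D 40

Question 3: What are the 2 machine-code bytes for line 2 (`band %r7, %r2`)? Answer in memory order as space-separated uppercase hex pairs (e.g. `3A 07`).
AD 70

L2: band op=0x2b:6|rd=2:3|rs=7:3|pad=0:4 ⇒ 0xad70 ⇒ big ad 70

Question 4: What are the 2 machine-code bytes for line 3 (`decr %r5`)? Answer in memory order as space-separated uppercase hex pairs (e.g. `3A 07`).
L3: decr op=0x3f:6|rd=5:3|pad=0:7 ⇒ 0xfe80 ⇒ big fe 80

FE 80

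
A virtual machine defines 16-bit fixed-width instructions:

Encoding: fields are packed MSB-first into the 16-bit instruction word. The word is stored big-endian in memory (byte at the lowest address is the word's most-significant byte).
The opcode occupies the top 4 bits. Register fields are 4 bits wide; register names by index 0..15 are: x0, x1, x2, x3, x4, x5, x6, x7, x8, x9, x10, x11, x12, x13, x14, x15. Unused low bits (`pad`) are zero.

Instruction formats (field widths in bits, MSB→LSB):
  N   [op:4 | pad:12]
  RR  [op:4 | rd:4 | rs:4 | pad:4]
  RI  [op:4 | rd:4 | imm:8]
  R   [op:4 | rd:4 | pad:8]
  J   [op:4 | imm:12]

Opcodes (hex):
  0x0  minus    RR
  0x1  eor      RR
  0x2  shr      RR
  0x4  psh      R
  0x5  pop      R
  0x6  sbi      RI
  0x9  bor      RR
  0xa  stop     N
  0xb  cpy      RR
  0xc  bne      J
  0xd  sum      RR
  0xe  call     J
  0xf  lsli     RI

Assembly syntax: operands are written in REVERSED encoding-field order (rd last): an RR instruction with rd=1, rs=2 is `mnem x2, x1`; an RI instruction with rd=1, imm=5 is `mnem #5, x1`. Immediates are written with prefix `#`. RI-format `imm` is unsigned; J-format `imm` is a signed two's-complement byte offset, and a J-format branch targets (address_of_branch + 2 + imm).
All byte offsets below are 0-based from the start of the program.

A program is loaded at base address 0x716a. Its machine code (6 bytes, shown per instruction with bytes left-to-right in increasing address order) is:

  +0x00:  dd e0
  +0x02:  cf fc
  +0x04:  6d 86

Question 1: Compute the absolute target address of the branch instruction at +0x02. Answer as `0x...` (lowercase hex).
@+02  big-endian(cf fc) = 0xcffc
  op=0xcffc>>12=0xc ⇒ bne (J)
  imm@[11:0]=0xffc (s12→-4) ⇒ #-4
  target = base 0x716a + off 0x02 + 2 + imm -4 = 0x716a

0x716a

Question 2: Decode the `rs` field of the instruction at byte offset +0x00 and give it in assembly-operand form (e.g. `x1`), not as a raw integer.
x14

+0x00: dd e0 ⇒ word 0xdde0 (big)
  top 4b → 0xd → sum [RR]
  rd@[11:8]=0xd ⇒ x13
  rs@[7:4]=0xe ⇒ x14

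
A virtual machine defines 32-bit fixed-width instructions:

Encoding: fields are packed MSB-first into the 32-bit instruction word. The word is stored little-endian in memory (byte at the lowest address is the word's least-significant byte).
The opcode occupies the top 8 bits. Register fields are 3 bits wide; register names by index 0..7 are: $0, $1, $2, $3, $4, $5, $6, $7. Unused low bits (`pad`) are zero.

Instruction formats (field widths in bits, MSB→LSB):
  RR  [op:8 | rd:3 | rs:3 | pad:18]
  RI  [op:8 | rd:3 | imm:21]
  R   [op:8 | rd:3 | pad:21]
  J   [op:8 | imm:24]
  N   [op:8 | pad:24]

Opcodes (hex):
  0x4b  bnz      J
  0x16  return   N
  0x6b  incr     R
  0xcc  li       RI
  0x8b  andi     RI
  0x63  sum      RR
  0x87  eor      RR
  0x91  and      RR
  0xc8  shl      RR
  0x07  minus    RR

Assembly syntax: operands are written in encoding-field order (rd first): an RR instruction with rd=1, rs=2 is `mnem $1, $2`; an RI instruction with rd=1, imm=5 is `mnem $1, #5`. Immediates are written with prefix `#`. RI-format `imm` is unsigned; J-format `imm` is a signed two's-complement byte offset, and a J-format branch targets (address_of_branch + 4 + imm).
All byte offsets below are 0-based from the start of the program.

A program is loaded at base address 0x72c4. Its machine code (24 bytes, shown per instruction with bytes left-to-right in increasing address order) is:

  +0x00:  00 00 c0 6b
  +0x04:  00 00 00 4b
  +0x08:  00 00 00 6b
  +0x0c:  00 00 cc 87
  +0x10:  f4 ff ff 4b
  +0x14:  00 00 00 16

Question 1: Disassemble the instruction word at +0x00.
incr $6

off 0x00: read 00 00 c0 6b as little → 0x6bc00000
  op=0x6bc00000>>24=0x6b ⇒ incr (R)
  rd@[23:21]=0x6 ⇒ $6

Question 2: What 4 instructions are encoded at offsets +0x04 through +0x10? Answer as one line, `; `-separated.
bnz #0; incr $0; eor $6, $3; bnz #-12

[04] 00 00 00 4b → 0x4b000000
  opcode bits[31:24]=0x4b: bnz/J
  imm@[23:0]=0x0 ⇒ #0
[08] 00 00 00 6b → 0x6b000000
  opcode bits[31:24]=0x6b: incr/R
  rd@[23:21]=0x0 ⇒ $0
[0c] 00 00 cc 87 → 0x87cc0000
  opcode bits[31:24]=0x87: eor/RR
  rd@[23:21]=0x6 ⇒ $6
  rs@[20:18]=0x3 ⇒ $3
[10] f4 ff ff 4b → 0x4bfffff4
  opcode bits[31:24]=0x4b: bnz/J
  imm@[23:0]=0xfffff4 (s24→-12) ⇒ #-12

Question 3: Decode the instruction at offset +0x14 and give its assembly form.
return

@+14  little-endian(00 00 00 16) = 0x16000000
  top 8b → 0x16 → return [N]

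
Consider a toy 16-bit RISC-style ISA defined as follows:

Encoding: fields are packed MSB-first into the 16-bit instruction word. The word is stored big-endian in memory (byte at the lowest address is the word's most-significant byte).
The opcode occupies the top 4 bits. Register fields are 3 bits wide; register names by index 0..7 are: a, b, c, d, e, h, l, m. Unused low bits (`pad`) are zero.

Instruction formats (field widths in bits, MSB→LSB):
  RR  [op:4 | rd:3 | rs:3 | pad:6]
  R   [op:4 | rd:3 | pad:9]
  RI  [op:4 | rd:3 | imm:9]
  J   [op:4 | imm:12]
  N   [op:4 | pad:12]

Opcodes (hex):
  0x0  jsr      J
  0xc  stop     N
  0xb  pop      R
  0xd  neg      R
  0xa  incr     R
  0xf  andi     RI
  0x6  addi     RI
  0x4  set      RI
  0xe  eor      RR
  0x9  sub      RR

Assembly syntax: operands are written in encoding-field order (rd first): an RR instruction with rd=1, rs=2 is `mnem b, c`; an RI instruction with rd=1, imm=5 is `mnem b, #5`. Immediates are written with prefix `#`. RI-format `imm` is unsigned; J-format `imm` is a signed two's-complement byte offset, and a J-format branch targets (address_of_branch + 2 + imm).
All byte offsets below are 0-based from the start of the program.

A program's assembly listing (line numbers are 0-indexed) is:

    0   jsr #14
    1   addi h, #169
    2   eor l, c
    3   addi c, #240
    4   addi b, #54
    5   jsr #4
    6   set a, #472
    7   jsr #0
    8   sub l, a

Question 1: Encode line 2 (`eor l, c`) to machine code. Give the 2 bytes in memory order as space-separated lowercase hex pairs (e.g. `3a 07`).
L2: eor op=0xe:4|rd=6:3|rs=2:3|pad=0:6 ⇒ 0xec80 ⇒ big ec 80

ec 80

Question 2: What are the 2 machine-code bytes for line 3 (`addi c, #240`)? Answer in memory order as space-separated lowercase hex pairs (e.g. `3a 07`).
line 3 (addi): pack op=0x6:4|rd=2:3|imm=240:9 = 0x64f0; big→ 64 f0

64 f0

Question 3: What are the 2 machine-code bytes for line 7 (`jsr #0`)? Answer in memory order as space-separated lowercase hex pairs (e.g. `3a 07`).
7. jsr fields op=0x0:4|imm=0:12 → word 0000h → 00 00

00 00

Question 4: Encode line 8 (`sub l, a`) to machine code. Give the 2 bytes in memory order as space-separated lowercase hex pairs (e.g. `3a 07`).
line 8 (sub): pack op=0x9:4|rd=6:3|rs=0:3|pad=0:6 = 0x9c00; big→ 9c 00

9c 00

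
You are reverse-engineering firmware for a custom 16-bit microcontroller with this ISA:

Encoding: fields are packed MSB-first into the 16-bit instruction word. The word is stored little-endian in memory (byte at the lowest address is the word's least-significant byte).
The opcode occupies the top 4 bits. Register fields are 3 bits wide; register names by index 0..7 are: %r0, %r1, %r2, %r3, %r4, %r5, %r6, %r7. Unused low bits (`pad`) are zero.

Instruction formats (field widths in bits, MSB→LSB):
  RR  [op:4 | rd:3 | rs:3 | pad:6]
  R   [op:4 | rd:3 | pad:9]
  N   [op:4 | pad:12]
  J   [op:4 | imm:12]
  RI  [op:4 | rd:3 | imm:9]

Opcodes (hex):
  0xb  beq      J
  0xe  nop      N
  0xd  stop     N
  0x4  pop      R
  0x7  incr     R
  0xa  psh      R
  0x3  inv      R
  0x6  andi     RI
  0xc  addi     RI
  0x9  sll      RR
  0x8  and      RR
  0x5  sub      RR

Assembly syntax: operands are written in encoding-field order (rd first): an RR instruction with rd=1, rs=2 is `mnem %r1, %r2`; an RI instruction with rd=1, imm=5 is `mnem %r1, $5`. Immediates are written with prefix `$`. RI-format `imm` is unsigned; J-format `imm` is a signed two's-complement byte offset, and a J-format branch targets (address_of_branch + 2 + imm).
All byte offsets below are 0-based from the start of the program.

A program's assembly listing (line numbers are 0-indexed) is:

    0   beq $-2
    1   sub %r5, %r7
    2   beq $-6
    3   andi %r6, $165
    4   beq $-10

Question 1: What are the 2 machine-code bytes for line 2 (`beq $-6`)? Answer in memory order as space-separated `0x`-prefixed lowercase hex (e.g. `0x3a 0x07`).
0xfa 0xbf

2. beq fields op=0xb:4|imm=-6:12 → word bffah → fa bf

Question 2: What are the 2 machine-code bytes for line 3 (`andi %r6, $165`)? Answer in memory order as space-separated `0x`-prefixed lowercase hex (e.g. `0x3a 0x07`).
0xa5 0x6c

line 3 (andi): pack op=0x6:4|rd=6:3|imm=165:9 = 0x6ca5; little→ a5 6c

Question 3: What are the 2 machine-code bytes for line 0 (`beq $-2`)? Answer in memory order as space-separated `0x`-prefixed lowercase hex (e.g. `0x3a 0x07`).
0xfe 0xbf

line 0 (beq): pack op=0xb:4|imm=-2:12 = 0xbffe; little→ fe bf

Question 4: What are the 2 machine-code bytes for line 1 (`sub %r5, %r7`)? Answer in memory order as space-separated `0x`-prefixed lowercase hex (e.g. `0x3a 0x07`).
L1: sub op=0x5:4|rd=5:3|rs=7:3|pad=0:6 ⇒ 0x5bc0 ⇒ little c0 5b

0xc0 0x5b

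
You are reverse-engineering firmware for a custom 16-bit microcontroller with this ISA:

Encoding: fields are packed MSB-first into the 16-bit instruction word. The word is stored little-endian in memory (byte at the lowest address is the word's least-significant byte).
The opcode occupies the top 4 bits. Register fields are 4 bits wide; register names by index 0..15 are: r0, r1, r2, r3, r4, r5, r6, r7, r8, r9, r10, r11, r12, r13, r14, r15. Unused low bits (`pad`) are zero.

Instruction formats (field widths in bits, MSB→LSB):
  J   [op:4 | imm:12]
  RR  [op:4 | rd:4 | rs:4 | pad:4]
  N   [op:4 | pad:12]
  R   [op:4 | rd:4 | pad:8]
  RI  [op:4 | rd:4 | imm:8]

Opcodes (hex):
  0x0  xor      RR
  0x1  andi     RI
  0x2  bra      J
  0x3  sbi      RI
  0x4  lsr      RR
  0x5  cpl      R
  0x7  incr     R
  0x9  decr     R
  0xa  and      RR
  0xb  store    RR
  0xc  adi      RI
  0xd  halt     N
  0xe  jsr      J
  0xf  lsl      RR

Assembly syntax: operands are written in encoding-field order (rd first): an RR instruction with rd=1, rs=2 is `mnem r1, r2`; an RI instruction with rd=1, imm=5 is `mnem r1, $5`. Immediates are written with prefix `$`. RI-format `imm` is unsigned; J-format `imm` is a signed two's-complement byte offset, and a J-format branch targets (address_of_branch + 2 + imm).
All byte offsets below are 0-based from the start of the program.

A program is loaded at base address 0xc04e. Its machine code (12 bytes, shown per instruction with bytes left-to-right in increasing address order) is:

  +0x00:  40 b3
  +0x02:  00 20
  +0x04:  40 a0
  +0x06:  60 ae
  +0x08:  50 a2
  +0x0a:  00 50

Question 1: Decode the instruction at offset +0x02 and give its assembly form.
bra $0

[02] 00 20 → 0x2000
  op=0x2000>>12=0x2 ⇒ bra (J)
  imm: (w>>0)&0xfff=0x0 → $0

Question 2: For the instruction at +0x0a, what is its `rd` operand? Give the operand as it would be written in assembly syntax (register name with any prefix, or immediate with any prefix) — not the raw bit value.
[0a] 00 50 → 0x5000
  top 4b → 0x5 → cpl [R]
  rd: (w>>8)&0xf=0x0 → r0

r0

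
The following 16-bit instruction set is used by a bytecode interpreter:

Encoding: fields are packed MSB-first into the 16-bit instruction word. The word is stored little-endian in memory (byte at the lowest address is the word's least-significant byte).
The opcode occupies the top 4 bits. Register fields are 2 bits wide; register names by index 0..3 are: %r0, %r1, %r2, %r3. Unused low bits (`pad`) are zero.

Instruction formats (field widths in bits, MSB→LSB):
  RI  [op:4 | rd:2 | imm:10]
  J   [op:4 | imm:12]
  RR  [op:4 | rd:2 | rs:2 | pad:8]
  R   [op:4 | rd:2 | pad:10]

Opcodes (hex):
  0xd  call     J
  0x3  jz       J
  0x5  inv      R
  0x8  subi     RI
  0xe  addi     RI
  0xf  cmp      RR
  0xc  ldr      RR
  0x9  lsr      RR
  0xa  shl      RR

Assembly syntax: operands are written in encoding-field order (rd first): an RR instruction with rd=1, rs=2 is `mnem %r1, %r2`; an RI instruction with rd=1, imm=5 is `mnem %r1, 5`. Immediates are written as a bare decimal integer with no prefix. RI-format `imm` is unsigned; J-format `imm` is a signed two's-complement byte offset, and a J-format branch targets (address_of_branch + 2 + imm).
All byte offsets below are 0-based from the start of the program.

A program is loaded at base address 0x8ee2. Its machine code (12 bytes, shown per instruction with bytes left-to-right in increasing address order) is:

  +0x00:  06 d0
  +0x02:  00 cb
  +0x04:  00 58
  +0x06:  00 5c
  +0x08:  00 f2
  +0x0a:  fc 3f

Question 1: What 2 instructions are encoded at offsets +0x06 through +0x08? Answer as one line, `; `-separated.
+0x06: 00 5c ⇒ word 0x5c00 (little)
  top 4b → 0x5 → inv [R]
  rd@[11:10]=0x3 ⇒ %r3
+0x08: 00 f2 ⇒ word 0xf200 (little)
  top 4b → 0xf → cmp [RR]
  rd@[11:10]=0x0 ⇒ %r0
  rs@[9:8]=0x2 ⇒ %r2

inv %r3; cmp %r0, %r2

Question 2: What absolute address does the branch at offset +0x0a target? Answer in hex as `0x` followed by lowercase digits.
0x8eea

off 0x0a: read fc 3f as little → 0x3ffc
  top 4b → 0x3 → jz [J]
  imm: (w>>0)&0xfff=0xffc (s12→-4) → -4
  target = base 0x8ee2 + off 0x0a + 2 + imm -4 = 0x8eea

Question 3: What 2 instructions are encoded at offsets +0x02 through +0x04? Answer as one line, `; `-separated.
off 0x02: read 00 cb as little → 0xcb00
  opcode bits[15:12]=0xc: ldr/RR
  rd@[11:10]=0x2 ⇒ %r2
  rs@[9:8]=0x3 ⇒ %r3
off 0x04: read 00 58 as little → 0x5800
  opcode bits[15:12]=0x5: inv/R
  rd@[11:10]=0x2 ⇒ %r2

ldr %r2, %r3; inv %r2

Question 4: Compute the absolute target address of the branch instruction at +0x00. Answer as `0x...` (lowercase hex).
0x8eea

[00] 06 d0 → 0xd006
  top 4b → 0xd → call [J]
  imm@[11:0]=0x6 ⇒ 6
  target = base 0x8ee2 + off 0x00 + 2 + imm 6 = 0x8eea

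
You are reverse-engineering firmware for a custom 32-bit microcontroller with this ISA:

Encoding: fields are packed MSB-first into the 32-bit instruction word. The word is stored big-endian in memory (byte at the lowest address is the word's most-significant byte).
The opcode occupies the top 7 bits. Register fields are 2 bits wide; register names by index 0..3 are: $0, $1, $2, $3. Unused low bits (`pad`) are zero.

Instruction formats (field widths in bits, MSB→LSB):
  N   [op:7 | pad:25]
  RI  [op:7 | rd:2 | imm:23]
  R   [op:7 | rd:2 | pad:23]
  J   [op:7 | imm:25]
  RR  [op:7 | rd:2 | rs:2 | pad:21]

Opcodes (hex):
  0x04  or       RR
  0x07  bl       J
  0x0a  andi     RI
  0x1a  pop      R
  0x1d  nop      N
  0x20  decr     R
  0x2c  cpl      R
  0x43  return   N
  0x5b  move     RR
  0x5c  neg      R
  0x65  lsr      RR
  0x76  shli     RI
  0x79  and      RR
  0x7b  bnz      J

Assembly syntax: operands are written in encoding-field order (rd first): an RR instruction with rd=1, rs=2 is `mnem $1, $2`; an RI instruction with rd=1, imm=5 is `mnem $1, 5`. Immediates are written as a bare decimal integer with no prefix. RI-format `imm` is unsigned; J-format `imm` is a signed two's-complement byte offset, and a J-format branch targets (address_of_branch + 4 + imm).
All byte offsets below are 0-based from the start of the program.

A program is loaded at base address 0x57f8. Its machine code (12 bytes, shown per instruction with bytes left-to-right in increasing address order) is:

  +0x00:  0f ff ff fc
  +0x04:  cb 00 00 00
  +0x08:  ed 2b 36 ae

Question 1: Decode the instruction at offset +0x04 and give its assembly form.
lsr $2, $0

@+04  big-endian(cb 00 00 00) = 0xcb000000
  op=0xcb000000>>25=0x65 ⇒ lsr (RR)
  rd@[24:23]=0x2 ⇒ $2
  rs@[22:21]=0x0 ⇒ $0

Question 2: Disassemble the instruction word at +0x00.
off 0x00: read 0f ff ff fc as big → 0x0ffffffc
  op=0x0ffffffc>>25=0x7 ⇒ bl (J)
  [24:0] imm=33554428 (s25→-4) = -4

bl -4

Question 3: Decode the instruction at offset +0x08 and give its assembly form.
shli $2, 2832046

[08] ed 2b 36 ae → 0xed2b36ae
  op=0xed2b36ae>>25=0x76 ⇒ shli (RI)
  rd@[24:23]=0x2 ⇒ $2
  imm@[22:0]=0x2b36ae ⇒ 2832046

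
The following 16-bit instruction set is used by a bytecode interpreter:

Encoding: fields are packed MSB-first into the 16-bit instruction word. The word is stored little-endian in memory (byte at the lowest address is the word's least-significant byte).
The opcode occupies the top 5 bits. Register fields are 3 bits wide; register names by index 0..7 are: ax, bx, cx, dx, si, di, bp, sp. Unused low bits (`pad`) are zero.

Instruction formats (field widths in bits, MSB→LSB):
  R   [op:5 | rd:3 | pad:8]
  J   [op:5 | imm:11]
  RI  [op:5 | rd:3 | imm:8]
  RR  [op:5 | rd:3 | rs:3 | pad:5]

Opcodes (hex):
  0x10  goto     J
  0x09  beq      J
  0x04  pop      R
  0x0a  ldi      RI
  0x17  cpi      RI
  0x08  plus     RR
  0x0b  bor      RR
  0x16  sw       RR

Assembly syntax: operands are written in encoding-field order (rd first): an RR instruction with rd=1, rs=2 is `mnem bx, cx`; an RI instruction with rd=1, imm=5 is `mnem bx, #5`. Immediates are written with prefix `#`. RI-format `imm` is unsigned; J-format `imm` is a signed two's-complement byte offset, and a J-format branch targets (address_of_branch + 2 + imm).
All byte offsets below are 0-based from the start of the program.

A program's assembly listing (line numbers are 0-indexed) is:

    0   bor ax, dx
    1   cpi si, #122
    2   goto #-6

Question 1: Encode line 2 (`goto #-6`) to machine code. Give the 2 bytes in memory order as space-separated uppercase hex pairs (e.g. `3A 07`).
FA 87

2. goto fields op=0x10:5|imm=-6:11 → word 87fah → fa 87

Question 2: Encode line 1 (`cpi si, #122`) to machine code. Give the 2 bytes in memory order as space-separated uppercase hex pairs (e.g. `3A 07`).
1. cpi fields op=0x17:5|rd=4:3|imm=122:8 → word bc7ah → 7a bc

7A BC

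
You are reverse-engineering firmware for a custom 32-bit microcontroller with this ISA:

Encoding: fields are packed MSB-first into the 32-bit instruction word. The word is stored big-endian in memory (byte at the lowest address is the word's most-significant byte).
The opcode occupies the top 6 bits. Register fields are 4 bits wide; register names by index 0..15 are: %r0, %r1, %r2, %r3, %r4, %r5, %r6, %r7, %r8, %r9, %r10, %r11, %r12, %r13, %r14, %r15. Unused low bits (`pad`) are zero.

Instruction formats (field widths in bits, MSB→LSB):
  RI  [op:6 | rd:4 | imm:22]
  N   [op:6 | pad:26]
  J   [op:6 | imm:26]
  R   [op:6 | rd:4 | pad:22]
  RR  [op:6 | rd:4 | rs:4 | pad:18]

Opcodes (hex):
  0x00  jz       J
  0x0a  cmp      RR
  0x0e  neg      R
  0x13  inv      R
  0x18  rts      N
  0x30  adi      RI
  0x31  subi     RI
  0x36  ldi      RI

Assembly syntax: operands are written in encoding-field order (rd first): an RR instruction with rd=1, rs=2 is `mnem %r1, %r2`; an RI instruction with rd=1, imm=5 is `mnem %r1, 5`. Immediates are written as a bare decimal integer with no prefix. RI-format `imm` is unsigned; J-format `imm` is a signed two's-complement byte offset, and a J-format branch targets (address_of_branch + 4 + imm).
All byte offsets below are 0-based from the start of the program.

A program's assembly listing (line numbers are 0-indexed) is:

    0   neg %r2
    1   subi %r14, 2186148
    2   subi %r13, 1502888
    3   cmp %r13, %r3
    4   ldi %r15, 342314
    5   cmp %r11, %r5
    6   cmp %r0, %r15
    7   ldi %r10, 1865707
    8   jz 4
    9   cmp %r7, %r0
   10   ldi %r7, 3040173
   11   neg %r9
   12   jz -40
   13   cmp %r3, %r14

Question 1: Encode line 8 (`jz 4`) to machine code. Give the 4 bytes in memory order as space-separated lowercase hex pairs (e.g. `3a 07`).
00 00 00 04

L8: jz op=0x0:6|imm=4:26 ⇒ 0x00000004 ⇒ big 00 00 00 04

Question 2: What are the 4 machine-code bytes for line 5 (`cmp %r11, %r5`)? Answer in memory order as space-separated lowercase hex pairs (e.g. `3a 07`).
2a d4 00 00

L5: cmp op=0xa:6|rd=11:4|rs=5:4|pad=0:18 ⇒ 0x2ad40000 ⇒ big 2a d4 00 00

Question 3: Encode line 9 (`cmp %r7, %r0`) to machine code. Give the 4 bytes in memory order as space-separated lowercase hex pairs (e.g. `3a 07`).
29 c0 00 00

L9: cmp op=0xa:6|rd=7:4|rs=0:4|pad=0:18 ⇒ 0x29c00000 ⇒ big 29 c0 00 00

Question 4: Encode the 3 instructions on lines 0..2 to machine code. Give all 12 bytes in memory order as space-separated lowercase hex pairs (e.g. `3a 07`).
L0: neg op=0xe:6|rd=2:4|pad=0:22 ⇒ 0x38800000 ⇒ big 38 80 00 00
L1: subi op=0x31:6|rd=14:4|imm=2186148:22 ⇒ 0xc7a15ba4 ⇒ big c7 a1 5b a4
L2: subi op=0x31:6|rd=13:4|imm=1502888:22 ⇒ 0xc756eea8 ⇒ big c7 56 ee a8

38 80 00 00 c7 a1 5b a4 c7 56 ee a8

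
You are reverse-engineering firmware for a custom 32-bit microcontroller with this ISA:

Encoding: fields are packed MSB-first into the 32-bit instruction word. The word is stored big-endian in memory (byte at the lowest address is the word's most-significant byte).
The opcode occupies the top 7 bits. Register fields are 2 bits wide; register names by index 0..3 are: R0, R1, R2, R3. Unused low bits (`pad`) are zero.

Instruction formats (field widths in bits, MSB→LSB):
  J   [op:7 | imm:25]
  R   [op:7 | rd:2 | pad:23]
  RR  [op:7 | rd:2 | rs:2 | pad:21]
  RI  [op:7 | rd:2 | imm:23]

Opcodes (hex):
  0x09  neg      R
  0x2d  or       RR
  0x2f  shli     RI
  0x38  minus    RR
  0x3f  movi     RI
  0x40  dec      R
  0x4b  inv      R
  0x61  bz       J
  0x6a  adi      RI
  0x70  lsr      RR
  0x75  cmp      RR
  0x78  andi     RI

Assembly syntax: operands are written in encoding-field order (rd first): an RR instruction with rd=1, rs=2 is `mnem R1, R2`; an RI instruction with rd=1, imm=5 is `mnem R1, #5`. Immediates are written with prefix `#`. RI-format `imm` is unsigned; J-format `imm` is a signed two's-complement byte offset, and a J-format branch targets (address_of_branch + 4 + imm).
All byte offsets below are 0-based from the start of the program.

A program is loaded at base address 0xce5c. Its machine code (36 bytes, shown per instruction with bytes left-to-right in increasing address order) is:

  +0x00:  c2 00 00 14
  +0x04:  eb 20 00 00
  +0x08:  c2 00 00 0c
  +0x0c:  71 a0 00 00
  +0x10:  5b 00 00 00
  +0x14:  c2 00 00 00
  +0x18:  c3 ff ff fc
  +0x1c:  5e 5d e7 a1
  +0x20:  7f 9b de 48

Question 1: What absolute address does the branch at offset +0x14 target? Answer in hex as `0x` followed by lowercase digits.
+0x14: c2 00 00 00 ⇒ word 0xc2000000 (big)
  opcode bits[31:25]=0x61: bz/J
  imm: (w>>0)&0x1ffffff=0x0 → #0
  target = base 0xce5c + off 0x14 + 4 + imm 0 = 0xce74

0xce74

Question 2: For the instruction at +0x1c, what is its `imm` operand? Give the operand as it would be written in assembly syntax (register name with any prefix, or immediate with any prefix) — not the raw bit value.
+0x1c: 5e 5d e7 a1 ⇒ word 0x5e5de7a1 (big)
  opcode bits[31:25]=0x2f: shli/RI
  [24:23] rd=0 = R0
  [22:0] imm=6154145 = #6154145

#6154145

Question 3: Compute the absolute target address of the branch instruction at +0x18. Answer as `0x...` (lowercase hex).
+0x18: c3 ff ff fc ⇒ word 0xc3fffffc (big)
  top 7b → 0x61 → bz [J]
  imm: (w>>0)&0x1ffffff=0x1fffffc (s25→-4) → #-4
  target = base 0xce5c + off 0x18 + 4 + imm -4 = 0xce74

0xce74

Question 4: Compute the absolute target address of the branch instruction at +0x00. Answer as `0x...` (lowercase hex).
0xce74

+0x00: c2 00 00 14 ⇒ word 0xc2000014 (big)
  top 7b → 0x61 → bz [J]
  [24:0] imm=20 = #20
  target = base 0xce5c + off 0x00 + 4 + imm 20 = 0xce74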